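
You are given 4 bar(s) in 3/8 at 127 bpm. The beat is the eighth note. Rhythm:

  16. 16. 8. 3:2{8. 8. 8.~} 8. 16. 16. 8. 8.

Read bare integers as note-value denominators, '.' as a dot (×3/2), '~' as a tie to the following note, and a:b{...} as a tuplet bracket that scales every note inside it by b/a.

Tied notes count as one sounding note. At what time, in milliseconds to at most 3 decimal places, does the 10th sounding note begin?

note 10 onset = 21/2b = 4960.63ms

1. 0.0ms @ 0 + 354.331ms (3/4)
2. 354.331ms @ 3/4 + 354.331ms (3/4)
3. 708.661ms @ 3/2 + 708.661ms (3/2)
4. 1417.323ms @ 3 + 472.441ms (1)
5. 1889.764ms @ 4 + 472.441ms (1)
6. 2362.205ms @ 5 + 1181.102ms (5/2)
7. 3543.307ms @ 15/2 + 354.331ms (3/4)
8. 3897.638ms @ 33/4 + 354.331ms (3/4)
9. 4251.969ms @ 9 + 708.661ms (3/2)
10. 4960.63ms @ 21/2 + 708.661ms (3/2)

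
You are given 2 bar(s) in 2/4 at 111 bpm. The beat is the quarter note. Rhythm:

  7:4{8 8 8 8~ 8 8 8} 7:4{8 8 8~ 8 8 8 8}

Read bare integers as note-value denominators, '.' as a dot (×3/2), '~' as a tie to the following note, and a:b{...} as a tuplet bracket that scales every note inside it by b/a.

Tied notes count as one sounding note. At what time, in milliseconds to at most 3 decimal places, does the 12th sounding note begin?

1. 0.0ms @ 0 + 154.44ms (2/7)
2. 154.44ms @ 2/7 + 154.44ms (2/7)
3. 308.88ms @ 4/7 + 154.44ms (2/7)
4. 463.32ms @ 6/7 + 308.88ms (4/7)
5. 772.201ms @ 10/7 + 154.44ms (2/7)
6. 926.641ms @ 12/7 + 154.44ms (2/7)
7. 1081.081ms @ 2 + 154.44ms (2/7)
8. 1235.521ms @ 16/7 + 154.44ms (2/7)
9. 1389.961ms @ 18/7 + 308.88ms (4/7)
10. 1698.842ms @ 22/7 + 154.44ms (2/7)
11. 1853.282ms @ 24/7 + 154.44ms (2/7)
12. 2007.722ms @ 26/7 + 154.44ms (2/7)

note 12 onset = 26/7b = 2007.722ms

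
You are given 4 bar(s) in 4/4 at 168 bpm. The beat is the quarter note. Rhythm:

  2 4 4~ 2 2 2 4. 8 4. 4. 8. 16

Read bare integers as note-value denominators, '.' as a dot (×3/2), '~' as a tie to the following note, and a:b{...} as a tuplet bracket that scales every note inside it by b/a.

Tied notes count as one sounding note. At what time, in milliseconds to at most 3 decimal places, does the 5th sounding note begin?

1. 0.0ms @ 0 + 714.286ms (2)
2. 714.286ms @ 2 + 357.143ms (1)
3. 1071.429ms @ 3 + 1071.429ms (3)
4. 2142.857ms @ 6 + 714.286ms (2)
5. 2857.143ms @ 8 + 714.286ms (2)
6. 3571.429ms @ 10 + 535.714ms (3/2)
7. 4107.143ms @ 23/2 + 178.571ms (1/2)
8. 4285.714ms @ 12 + 535.714ms (3/2)
9. 4821.429ms @ 27/2 + 535.714ms (3/2)
10. 5357.143ms @ 15 + 267.857ms (3/4)
11. 5625.0ms @ 63/4 + 89.286ms (1/4)

note 5 onset = 8b = 2857.143ms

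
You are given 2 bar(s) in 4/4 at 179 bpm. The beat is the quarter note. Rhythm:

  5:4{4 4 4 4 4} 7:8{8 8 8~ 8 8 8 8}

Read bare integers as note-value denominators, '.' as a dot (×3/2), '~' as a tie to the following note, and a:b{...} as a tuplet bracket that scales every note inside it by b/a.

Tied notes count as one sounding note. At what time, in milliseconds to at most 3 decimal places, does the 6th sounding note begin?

note 6 onset = 4b = 1340.782ms

1. 0.0ms @ 0 + 268.156ms (4/5)
2. 268.156ms @ 4/5 + 268.156ms (4/5)
3. 536.313ms @ 8/5 + 268.156ms (4/5)
4. 804.469ms @ 12/5 + 268.156ms (4/5)
5. 1072.626ms @ 16/5 + 268.156ms (4/5)
6. 1340.782ms @ 4 + 191.54ms (4/7)
7. 1532.322ms @ 32/7 + 191.54ms (4/7)
8. 1723.863ms @ 36/7 + 383.081ms (8/7)
9. 2106.943ms @ 44/7 + 191.54ms (4/7)
10. 2298.484ms @ 48/7 + 191.54ms (4/7)
11. 2490.024ms @ 52/7 + 191.54ms (4/7)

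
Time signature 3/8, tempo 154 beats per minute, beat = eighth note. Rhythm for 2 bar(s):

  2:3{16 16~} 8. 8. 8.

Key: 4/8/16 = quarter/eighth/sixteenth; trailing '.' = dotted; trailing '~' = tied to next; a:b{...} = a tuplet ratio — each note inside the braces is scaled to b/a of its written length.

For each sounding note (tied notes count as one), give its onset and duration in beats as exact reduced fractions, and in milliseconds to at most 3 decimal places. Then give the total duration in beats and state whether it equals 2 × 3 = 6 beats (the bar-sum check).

1) 0.0ms=0b +292.208ms=3/4b
2) 292.208ms=3/4b +876.623ms=9/4b
3) 1168.831ms=3b +584.416ms=3/2b
4) 1753.247ms=9/2b +584.416ms=3/2b
Σ=6b of 6 (154bpm 3/8) — PASS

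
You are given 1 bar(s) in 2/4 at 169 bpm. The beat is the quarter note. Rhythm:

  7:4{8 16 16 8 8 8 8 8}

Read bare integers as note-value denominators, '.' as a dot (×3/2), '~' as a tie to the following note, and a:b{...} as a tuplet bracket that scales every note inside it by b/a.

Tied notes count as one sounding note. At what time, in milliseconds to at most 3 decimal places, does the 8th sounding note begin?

1. 0.0ms @ 0 + 101.437ms (2/7)
2. 101.437ms @ 2/7 + 50.719ms (1/7)
3. 152.156ms @ 3/7 + 50.719ms (1/7)
4. 202.874ms @ 4/7 + 101.437ms (2/7)
5. 304.311ms @ 6/7 + 101.437ms (2/7)
6. 405.748ms @ 8/7 + 101.437ms (2/7)
7. 507.185ms @ 10/7 + 101.437ms (2/7)
8. 608.622ms @ 12/7 + 101.437ms (2/7)

note 8 onset = 12/7b = 608.622ms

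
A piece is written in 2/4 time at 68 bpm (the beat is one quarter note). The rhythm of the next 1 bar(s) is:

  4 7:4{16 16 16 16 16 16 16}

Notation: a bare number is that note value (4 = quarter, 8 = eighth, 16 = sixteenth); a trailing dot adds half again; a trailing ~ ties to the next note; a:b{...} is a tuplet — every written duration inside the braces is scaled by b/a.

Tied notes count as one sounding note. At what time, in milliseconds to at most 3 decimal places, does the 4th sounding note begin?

note 4 onset = 9/7b = 1134.454ms

1. 0.0ms @ 0 + 882.353ms (1)
2. 882.353ms @ 1 + 126.05ms (1/7)
3. 1008.403ms @ 8/7 + 126.05ms (1/7)
4. 1134.454ms @ 9/7 + 126.05ms (1/7)
5. 1260.504ms @ 10/7 + 126.05ms (1/7)
6. 1386.555ms @ 11/7 + 126.05ms (1/7)
7. 1512.605ms @ 12/7 + 126.05ms (1/7)
8. 1638.655ms @ 13/7 + 126.05ms (1/7)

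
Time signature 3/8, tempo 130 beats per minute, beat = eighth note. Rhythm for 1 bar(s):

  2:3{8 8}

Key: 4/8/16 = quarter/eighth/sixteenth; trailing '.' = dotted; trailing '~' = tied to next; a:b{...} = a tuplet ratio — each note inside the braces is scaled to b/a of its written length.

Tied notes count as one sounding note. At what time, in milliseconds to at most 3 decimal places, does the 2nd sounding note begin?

note 2 onset = 3/2b = 692.308ms

1. 0.0ms @ 0 + 692.308ms (3/2)
2. 692.308ms @ 3/2 + 692.308ms (3/2)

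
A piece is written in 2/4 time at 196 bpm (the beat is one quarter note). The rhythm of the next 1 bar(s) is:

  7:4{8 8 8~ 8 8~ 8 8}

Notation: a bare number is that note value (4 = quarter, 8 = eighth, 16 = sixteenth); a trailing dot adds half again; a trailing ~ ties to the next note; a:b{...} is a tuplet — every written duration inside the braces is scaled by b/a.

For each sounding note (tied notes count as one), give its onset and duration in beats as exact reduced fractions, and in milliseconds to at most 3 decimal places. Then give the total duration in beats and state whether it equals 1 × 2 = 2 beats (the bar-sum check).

1) 0.0ms=0b +87.464ms=2/7b
2) 87.464ms=2/7b +87.464ms=2/7b
3) 174.927ms=4/7b +174.927ms=4/7b
4) 349.854ms=8/7b +174.927ms=4/7b
5) 524.781ms=12/7b +87.464ms=2/7b
Σ=2b of 2 (196bpm 2/4) — PASS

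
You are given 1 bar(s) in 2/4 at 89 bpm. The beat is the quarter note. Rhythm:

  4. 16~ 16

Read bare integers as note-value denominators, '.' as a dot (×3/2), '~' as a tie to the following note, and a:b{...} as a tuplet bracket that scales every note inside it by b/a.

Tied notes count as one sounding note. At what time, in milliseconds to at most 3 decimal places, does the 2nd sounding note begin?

note 2 onset = 3/2b = 1011.236ms

1. 0.0ms @ 0 + 1011.236ms (3/2)
2. 1011.236ms @ 3/2 + 337.079ms (1/2)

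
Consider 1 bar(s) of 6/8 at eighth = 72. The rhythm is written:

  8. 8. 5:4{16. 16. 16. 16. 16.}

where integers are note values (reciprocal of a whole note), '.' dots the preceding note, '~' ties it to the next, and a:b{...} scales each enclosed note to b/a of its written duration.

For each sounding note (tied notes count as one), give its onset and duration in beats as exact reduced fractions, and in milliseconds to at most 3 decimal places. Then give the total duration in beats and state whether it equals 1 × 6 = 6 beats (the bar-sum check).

1) 0.0ms=0b +1250.0ms=3/2b
2) 1250.0ms=3/2b +1250.0ms=3/2b
3) 2500.0ms=3b +500.0ms=3/5b
4) 3000.0ms=18/5b +500.0ms=3/5b
5) 3500.0ms=21/5b +500.0ms=3/5b
6) 4000.0ms=24/5b +500.0ms=3/5b
7) 4500.0ms=27/5b +500.0ms=3/5b
Σ=6b of 6 (72bpm 6/8) — PASS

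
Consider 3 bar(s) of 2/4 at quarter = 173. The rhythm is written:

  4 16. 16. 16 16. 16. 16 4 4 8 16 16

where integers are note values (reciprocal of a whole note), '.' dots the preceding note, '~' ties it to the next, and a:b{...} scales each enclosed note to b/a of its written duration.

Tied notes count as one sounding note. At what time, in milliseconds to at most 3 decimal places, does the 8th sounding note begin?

1. 0.0ms @ 0 + 346.821ms (1)
2. 346.821ms @ 1 + 130.058ms (3/8)
3. 476.879ms @ 11/8 + 130.058ms (3/8)
4. 606.936ms @ 7/4 + 86.705ms (1/4)
5. 693.642ms @ 2 + 130.058ms (3/8)
6. 823.699ms @ 19/8 + 130.058ms (3/8)
7. 953.757ms @ 11/4 + 86.705ms (1/4)
8. 1040.462ms @ 3 + 346.821ms (1)
9. 1387.283ms @ 4 + 346.821ms (1)
10. 1734.104ms @ 5 + 173.41ms (1/2)
11. 1907.514ms @ 11/2 + 86.705ms (1/4)
12. 1994.22ms @ 23/4 + 86.705ms (1/4)

note 8 onset = 3b = 1040.462ms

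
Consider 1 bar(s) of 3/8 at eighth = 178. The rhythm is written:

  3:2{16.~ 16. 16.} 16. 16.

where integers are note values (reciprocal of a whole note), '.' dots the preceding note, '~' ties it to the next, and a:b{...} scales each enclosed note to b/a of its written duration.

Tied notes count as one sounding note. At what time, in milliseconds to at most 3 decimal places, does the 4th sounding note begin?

1. 0.0ms @ 0 + 337.079ms (1)
2. 337.079ms @ 1 + 168.539ms (1/2)
3. 505.618ms @ 3/2 + 252.809ms (3/4)
4. 758.427ms @ 9/4 + 252.809ms (3/4)

note 4 onset = 9/4b = 758.427ms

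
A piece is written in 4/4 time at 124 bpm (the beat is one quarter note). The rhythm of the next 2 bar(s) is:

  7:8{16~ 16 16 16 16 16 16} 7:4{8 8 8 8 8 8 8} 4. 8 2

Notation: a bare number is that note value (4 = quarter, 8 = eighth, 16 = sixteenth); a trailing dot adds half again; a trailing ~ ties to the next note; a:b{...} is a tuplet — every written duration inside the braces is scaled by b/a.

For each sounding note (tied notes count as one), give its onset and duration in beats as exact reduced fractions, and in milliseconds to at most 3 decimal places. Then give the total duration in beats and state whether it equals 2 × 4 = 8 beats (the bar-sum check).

1) 0.0ms=0b +276.498ms=4/7b
2) 276.498ms=4/7b +138.249ms=2/7b
3) 414.747ms=6/7b +138.249ms=2/7b
4) 552.995ms=8/7b +138.249ms=2/7b
5) 691.244ms=10/7b +138.249ms=2/7b
6) 829.493ms=12/7b +138.249ms=2/7b
7) 967.742ms=2b +138.249ms=2/7b
8) 1105.991ms=16/7b +138.249ms=2/7b
9) 1244.24ms=18/7b +138.249ms=2/7b
10) 1382.488ms=20/7b +138.249ms=2/7b
11) 1520.737ms=22/7b +138.249ms=2/7b
12) 1658.986ms=24/7b +138.249ms=2/7b
13) 1797.235ms=26/7b +138.249ms=2/7b
14) 1935.484ms=4b +725.806ms=3/2b
15) 2661.29ms=11/2b +241.935ms=1/2b
16) 2903.226ms=6b +967.742ms=2b
Σ=8b of 8 (124bpm 4/4) — PASS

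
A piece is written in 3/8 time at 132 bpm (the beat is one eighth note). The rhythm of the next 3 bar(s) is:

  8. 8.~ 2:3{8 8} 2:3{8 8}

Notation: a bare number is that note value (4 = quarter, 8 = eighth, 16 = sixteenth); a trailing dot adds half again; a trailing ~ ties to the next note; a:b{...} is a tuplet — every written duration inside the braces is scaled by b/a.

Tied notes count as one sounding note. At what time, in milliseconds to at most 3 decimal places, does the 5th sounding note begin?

1. 0.0ms @ 0 + 681.818ms (3/2)
2. 681.818ms @ 3/2 + 1363.636ms (3)
3. 2045.455ms @ 9/2 + 681.818ms (3/2)
4. 2727.273ms @ 6 + 681.818ms (3/2)
5. 3409.091ms @ 15/2 + 681.818ms (3/2)

note 5 onset = 15/2b = 3409.091ms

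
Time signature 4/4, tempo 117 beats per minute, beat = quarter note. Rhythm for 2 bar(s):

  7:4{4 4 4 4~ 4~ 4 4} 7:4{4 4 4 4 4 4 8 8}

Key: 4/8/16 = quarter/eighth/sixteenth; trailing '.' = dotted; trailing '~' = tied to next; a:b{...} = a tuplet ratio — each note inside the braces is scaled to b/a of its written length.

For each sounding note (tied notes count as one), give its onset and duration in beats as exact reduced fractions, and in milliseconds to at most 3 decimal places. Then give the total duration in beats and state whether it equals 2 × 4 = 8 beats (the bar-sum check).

1) 0.0ms=0b +293.04ms=4/7b
2) 293.04ms=4/7b +293.04ms=4/7b
3) 586.081ms=8/7b +293.04ms=4/7b
4) 879.121ms=12/7b +879.121ms=12/7b
5) 1758.242ms=24/7b +293.04ms=4/7b
6) 2051.282ms=4b +293.04ms=4/7b
7) 2344.322ms=32/7b +293.04ms=4/7b
8) 2637.363ms=36/7b +293.04ms=4/7b
9) 2930.403ms=40/7b +293.04ms=4/7b
10) 3223.443ms=44/7b +293.04ms=4/7b
11) 3516.484ms=48/7b +293.04ms=4/7b
12) 3809.524ms=52/7b +146.52ms=2/7b
13) 3956.044ms=54/7b +146.52ms=2/7b
Σ=8b of 8 (117bpm 4/4) — PASS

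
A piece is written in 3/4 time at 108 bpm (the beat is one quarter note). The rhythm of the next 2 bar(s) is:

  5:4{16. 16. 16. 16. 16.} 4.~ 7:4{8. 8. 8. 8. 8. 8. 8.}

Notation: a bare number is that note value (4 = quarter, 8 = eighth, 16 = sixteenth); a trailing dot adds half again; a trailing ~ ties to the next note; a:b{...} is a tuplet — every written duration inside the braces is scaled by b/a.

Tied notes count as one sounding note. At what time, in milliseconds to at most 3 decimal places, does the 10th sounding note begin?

1. 0.0ms @ 0 + 166.667ms (3/10)
2. 166.667ms @ 3/10 + 166.667ms (3/10)
3. 333.333ms @ 3/5 + 166.667ms (3/10)
4. 500.0ms @ 9/10 + 166.667ms (3/10)
5. 666.667ms @ 6/5 + 166.667ms (3/10)
6. 833.333ms @ 3/2 + 1071.429ms (27/14)
7. 1904.762ms @ 24/7 + 238.095ms (3/7)
8. 2142.857ms @ 27/7 + 238.095ms (3/7)
9. 2380.952ms @ 30/7 + 238.095ms (3/7)
10. 2619.048ms @ 33/7 + 238.095ms (3/7)
11. 2857.143ms @ 36/7 + 238.095ms (3/7)
12. 3095.238ms @ 39/7 + 238.095ms (3/7)

note 10 onset = 33/7b = 2619.048ms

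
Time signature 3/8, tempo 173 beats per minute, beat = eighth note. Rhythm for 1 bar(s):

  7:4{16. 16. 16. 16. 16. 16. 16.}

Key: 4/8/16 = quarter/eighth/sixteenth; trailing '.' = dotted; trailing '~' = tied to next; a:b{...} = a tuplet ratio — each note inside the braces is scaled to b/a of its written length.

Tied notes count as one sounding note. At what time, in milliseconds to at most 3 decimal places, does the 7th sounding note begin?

1. 0.0ms @ 0 + 148.637ms (3/7)
2. 148.637ms @ 3/7 + 148.637ms (3/7)
3. 297.275ms @ 6/7 + 148.637ms (3/7)
4. 445.912ms @ 9/7 + 148.637ms (3/7)
5. 594.55ms @ 12/7 + 148.637ms (3/7)
6. 743.187ms @ 15/7 + 148.637ms (3/7)
7. 891.825ms @ 18/7 + 148.637ms (3/7)

note 7 onset = 18/7b = 891.825ms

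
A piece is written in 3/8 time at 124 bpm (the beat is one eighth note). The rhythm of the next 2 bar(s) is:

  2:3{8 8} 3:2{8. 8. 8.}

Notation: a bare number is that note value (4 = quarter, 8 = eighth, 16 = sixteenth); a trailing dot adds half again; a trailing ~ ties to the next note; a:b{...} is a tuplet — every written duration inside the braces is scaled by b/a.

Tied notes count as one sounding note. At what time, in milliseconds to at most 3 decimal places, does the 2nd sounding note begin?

1. 0.0ms @ 0 + 725.806ms (3/2)
2. 725.806ms @ 3/2 + 725.806ms (3/2)
3. 1451.613ms @ 3 + 483.871ms (1)
4. 1935.484ms @ 4 + 483.871ms (1)
5. 2419.355ms @ 5 + 483.871ms (1)

note 2 onset = 3/2b = 725.806ms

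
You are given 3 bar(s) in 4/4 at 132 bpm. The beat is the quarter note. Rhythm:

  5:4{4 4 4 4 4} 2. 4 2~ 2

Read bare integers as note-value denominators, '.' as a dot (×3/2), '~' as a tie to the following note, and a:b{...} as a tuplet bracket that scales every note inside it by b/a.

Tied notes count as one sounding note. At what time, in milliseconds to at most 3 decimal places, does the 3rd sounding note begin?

note 3 onset = 8/5b = 727.273ms

1. 0.0ms @ 0 + 363.636ms (4/5)
2. 363.636ms @ 4/5 + 363.636ms (4/5)
3. 727.273ms @ 8/5 + 363.636ms (4/5)
4. 1090.909ms @ 12/5 + 363.636ms (4/5)
5. 1454.545ms @ 16/5 + 363.636ms (4/5)
6. 1818.182ms @ 4 + 1363.636ms (3)
7. 3181.818ms @ 7 + 454.545ms (1)
8. 3636.364ms @ 8 + 1818.182ms (4)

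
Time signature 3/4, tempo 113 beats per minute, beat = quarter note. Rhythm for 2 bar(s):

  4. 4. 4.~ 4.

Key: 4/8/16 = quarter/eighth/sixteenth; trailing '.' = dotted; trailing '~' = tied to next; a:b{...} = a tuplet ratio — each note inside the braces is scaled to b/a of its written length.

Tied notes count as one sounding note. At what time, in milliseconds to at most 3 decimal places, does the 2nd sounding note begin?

note 2 onset = 3/2b = 796.46ms

1. 0.0ms @ 0 + 796.46ms (3/2)
2. 796.46ms @ 3/2 + 796.46ms (3/2)
3. 1592.92ms @ 3 + 1592.92ms (3)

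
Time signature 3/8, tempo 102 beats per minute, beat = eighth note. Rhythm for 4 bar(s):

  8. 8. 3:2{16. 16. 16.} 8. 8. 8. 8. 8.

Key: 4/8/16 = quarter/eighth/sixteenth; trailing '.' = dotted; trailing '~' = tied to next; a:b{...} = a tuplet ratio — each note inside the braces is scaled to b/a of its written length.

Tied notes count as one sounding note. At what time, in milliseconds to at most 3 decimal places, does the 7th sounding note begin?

1. 0.0ms @ 0 + 882.353ms (3/2)
2. 882.353ms @ 3/2 + 882.353ms (3/2)
3. 1764.706ms @ 3 + 294.118ms (1/2)
4. 2058.824ms @ 7/2 + 294.118ms (1/2)
5. 2352.941ms @ 4 + 294.118ms (1/2)
6. 2647.059ms @ 9/2 + 882.353ms (3/2)
7. 3529.412ms @ 6 + 882.353ms (3/2)
8. 4411.765ms @ 15/2 + 882.353ms (3/2)
9. 5294.118ms @ 9 + 882.353ms (3/2)
10. 6176.471ms @ 21/2 + 882.353ms (3/2)

note 7 onset = 6b = 3529.412ms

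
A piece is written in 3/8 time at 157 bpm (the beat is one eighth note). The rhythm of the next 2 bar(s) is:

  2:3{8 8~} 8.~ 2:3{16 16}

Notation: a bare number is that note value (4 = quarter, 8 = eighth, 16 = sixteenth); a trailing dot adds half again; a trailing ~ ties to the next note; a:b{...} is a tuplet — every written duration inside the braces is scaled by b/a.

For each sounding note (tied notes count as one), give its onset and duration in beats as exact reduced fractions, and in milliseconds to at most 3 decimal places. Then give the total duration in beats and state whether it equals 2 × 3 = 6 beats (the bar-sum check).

1) 0.0ms=0b +573.248ms=3/2b
2) 573.248ms=3/2b +1433.121ms=15/4b
3) 2006.369ms=21/4b +286.624ms=3/4b
Σ=6b of 6 (157bpm 3/8) — PASS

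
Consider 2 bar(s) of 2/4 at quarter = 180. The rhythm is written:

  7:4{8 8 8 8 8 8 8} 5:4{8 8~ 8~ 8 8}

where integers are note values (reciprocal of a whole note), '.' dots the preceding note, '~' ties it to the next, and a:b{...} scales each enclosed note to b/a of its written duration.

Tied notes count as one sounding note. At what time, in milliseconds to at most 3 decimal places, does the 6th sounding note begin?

note 6 onset = 10/7b = 476.19ms

1. 0.0ms @ 0 + 95.238ms (2/7)
2. 95.238ms @ 2/7 + 95.238ms (2/7)
3. 190.476ms @ 4/7 + 95.238ms (2/7)
4. 285.714ms @ 6/7 + 95.238ms (2/7)
5. 380.952ms @ 8/7 + 95.238ms (2/7)
6. 476.19ms @ 10/7 + 95.238ms (2/7)
7. 571.429ms @ 12/7 + 95.238ms (2/7)
8. 666.667ms @ 2 + 133.333ms (2/5)
9. 800.0ms @ 12/5 + 400.0ms (6/5)
10. 1200.0ms @ 18/5 + 133.333ms (2/5)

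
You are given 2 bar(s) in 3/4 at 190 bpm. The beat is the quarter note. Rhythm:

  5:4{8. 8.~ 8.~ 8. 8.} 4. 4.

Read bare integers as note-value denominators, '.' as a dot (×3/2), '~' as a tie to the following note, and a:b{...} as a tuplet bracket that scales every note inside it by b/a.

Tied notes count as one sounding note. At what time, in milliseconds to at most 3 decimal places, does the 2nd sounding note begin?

1. 0.0ms @ 0 + 189.474ms (3/5)
2. 189.474ms @ 3/5 + 568.421ms (9/5)
3. 757.895ms @ 12/5 + 189.474ms (3/5)
4. 947.368ms @ 3 + 473.684ms (3/2)
5. 1421.053ms @ 9/2 + 473.684ms (3/2)

note 2 onset = 3/5b = 189.474ms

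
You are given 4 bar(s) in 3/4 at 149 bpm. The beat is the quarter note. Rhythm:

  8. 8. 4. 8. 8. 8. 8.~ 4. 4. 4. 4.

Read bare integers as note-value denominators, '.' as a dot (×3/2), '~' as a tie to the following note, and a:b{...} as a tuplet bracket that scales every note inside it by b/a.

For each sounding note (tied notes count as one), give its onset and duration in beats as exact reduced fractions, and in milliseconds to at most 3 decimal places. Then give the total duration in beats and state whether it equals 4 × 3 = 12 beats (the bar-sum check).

1) 0.0ms=0b +302.013ms=3/4b
2) 302.013ms=3/4b +302.013ms=3/4b
3) 604.027ms=3/2b +604.027ms=3/2b
4) 1208.054ms=3b +302.013ms=3/4b
5) 1510.067ms=15/4b +302.013ms=3/4b
6) 1812.081ms=9/2b +302.013ms=3/4b
7) 2114.094ms=21/4b +906.04ms=9/4b
8) 3020.134ms=15/2b +604.027ms=3/2b
9) 3624.161ms=9b +604.027ms=3/2b
10) 4228.188ms=21/2b +604.027ms=3/2b
Σ=12b of 12 (149bpm 3/4) — PASS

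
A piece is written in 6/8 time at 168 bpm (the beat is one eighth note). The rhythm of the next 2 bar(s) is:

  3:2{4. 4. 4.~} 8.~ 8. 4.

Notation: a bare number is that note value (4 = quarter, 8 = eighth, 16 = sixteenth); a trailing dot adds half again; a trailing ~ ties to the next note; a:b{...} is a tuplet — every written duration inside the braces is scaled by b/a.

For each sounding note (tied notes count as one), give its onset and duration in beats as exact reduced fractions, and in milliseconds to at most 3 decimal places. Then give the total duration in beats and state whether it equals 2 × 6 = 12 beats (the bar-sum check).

1) 0.0ms=0b +714.286ms=2b
2) 714.286ms=2b +714.286ms=2b
3) 1428.571ms=4b +1785.714ms=5b
4) 3214.286ms=9b +1071.429ms=3b
Σ=12b of 12 (168bpm 6/8) — PASS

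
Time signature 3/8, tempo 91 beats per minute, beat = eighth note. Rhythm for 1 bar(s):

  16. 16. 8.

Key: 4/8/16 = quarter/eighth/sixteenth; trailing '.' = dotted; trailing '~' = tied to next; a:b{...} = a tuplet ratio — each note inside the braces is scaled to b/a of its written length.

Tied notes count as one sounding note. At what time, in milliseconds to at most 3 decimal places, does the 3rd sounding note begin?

note 3 onset = 3/2b = 989.011ms

1. 0.0ms @ 0 + 494.505ms (3/4)
2. 494.505ms @ 3/4 + 494.505ms (3/4)
3. 989.011ms @ 3/2 + 989.011ms (3/2)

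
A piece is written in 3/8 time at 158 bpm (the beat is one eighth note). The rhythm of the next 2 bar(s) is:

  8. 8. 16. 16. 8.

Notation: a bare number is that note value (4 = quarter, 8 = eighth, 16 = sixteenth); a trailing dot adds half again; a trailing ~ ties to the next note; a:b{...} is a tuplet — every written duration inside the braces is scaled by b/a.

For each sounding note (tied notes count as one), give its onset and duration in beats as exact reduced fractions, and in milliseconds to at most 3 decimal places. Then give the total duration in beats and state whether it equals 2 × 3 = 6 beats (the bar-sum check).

1) 0.0ms=0b +569.62ms=3/2b
2) 569.62ms=3/2b +569.62ms=3/2b
3) 1139.241ms=3b +284.81ms=3/4b
4) 1424.051ms=15/4b +284.81ms=3/4b
5) 1708.861ms=9/2b +569.62ms=3/2b
Σ=6b of 6 (158bpm 3/8) — PASS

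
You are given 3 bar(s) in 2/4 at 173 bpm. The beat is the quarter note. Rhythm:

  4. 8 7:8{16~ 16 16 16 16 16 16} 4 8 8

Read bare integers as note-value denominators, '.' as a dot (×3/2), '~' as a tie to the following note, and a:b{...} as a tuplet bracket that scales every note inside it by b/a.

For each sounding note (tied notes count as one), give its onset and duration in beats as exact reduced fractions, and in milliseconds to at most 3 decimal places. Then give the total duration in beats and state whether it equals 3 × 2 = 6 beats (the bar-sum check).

1) 0.0ms=0b +520.231ms=3/2b
2) 520.231ms=3/2b +173.41ms=1/2b
3) 693.642ms=2b +198.183ms=4/7b
4) 891.825ms=18/7b +99.092ms=2/7b
5) 990.917ms=20/7b +99.092ms=2/7b
6) 1090.008ms=22/7b +99.092ms=2/7b
7) 1189.1ms=24/7b +99.092ms=2/7b
8) 1288.192ms=26/7b +99.092ms=2/7b
9) 1387.283ms=4b +346.821ms=1b
10) 1734.104ms=5b +173.41ms=1/2b
11) 1907.514ms=11/2b +173.41ms=1/2b
Σ=6b of 6 (173bpm 2/4) — PASS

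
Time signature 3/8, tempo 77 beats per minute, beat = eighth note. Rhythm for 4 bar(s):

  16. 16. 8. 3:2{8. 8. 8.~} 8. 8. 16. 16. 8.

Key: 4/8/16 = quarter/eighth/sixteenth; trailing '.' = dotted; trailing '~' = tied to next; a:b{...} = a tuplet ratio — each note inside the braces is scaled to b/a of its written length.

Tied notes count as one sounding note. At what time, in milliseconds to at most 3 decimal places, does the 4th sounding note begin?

note 4 onset = 3b = 2337.662ms

1. 0.0ms @ 0 + 584.416ms (3/4)
2. 584.416ms @ 3/4 + 584.416ms (3/4)
3. 1168.831ms @ 3/2 + 1168.831ms (3/2)
4. 2337.662ms @ 3 + 779.221ms (1)
5. 3116.883ms @ 4 + 779.221ms (1)
6. 3896.104ms @ 5 + 1948.052ms (5/2)
7. 5844.156ms @ 15/2 + 1168.831ms (3/2)
8. 7012.987ms @ 9 + 584.416ms (3/4)
9. 7597.403ms @ 39/4 + 584.416ms (3/4)
10. 8181.818ms @ 21/2 + 1168.831ms (3/2)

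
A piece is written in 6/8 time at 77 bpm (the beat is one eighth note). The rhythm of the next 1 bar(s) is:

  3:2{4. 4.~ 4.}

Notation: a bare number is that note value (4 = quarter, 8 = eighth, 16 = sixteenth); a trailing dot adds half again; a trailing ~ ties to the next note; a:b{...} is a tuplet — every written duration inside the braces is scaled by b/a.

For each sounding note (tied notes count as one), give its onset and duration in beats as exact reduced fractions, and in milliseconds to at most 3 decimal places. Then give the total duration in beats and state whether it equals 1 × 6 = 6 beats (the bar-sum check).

1) 0.0ms=0b +1558.442ms=2b
2) 1558.442ms=2b +3116.883ms=4b
Σ=6b of 6 (77bpm 6/8) — PASS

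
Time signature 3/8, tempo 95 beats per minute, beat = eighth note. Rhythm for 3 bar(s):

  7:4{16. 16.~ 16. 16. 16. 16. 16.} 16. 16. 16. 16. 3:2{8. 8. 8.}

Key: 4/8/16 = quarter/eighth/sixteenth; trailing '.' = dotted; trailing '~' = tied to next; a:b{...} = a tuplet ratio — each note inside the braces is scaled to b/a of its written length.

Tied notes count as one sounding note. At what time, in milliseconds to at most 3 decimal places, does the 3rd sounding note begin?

1. 0.0ms @ 0 + 270.677ms (3/7)
2. 270.677ms @ 3/7 + 541.353ms (6/7)
3. 812.03ms @ 9/7 + 270.677ms (3/7)
4. 1082.707ms @ 12/7 + 270.677ms (3/7)
5. 1353.383ms @ 15/7 + 270.677ms (3/7)
6. 1624.06ms @ 18/7 + 270.677ms (3/7)
7. 1894.737ms @ 3 + 473.684ms (3/4)
8. 2368.421ms @ 15/4 + 473.684ms (3/4)
9. 2842.105ms @ 9/2 + 473.684ms (3/4)
10. 3315.789ms @ 21/4 + 473.684ms (3/4)
11. 3789.474ms @ 6 + 631.579ms (1)
12. 4421.053ms @ 7 + 631.579ms (1)
13. 5052.632ms @ 8 + 631.579ms (1)

note 3 onset = 9/7b = 812.03ms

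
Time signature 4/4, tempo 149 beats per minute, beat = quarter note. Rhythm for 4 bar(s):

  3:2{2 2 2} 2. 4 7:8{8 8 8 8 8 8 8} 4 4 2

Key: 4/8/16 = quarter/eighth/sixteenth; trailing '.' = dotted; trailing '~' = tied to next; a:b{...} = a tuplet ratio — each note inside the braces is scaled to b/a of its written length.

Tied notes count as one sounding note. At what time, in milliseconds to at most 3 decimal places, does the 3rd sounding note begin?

note 3 onset = 8/3b = 1073.826ms

1. 0.0ms @ 0 + 536.913ms (4/3)
2. 536.913ms @ 4/3 + 536.913ms (4/3)
3. 1073.826ms @ 8/3 + 536.913ms (4/3)
4. 1610.738ms @ 4 + 1208.054ms (3)
5. 2818.792ms @ 7 + 402.685ms (1)
6. 3221.477ms @ 8 + 230.105ms (4/7)
7. 3451.582ms @ 60/7 + 230.105ms (4/7)
8. 3681.687ms @ 64/7 + 230.105ms (4/7)
9. 3911.793ms @ 68/7 + 230.105ms (4/7)
10. 4141.898ms @ 72/7 + 230.105ms (4/7)
11. 4372.004ms @ 76/7 + 230.105ms (4/7)
12. 4602.109ms @ 80/7 + 230.105ms (4/7)
13. 4832.215ms @ 12 + 402.685ms (1)
14. 5234.899ms @ 13 + 402.685ms (1)
15. 5637.584ms @ 14 + 805.369ms (2)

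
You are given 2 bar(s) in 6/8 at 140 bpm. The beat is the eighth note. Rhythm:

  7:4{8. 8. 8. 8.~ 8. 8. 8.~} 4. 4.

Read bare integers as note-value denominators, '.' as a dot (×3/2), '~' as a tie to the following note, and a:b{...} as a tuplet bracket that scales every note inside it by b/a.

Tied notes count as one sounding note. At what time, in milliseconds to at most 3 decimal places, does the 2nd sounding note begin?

1. 0.0ms @ 0 + 367.347ms (6/7)
2. 367.347ms @ 6/7 + 367.347ms (6/7)
3. 734.694ms @ 12/7 + 367.347ms (6/7)
4. 1102.041ms @ 18/7 + 734.694ms (12/7)
5. 1836.735ms @ 30/7 + 367.347ms (6/7)
6. 2204.082ms @ 36/7 + 1653.061ms (27/7)
7. 3857.143ms @ 9 + 1285.714ms (3)

note 2 onset = 6/7b = 367.347ms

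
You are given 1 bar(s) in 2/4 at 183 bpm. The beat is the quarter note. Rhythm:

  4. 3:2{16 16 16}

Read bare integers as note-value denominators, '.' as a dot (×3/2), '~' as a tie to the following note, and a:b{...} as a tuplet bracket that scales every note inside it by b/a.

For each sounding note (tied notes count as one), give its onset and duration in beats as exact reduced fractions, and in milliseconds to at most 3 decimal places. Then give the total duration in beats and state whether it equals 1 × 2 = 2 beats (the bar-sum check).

1) 0.0ms=0b +491.803ms=3/2b
2) 491.803ms=3/2b +54.645ms=1/6b
3) 546.448ms=5/3b +54.645ms=1/6b
4) 601.093ms=11/6b +54.645ms=1/6b
Σ=2b of 2 (183bpm 2/4) — PASS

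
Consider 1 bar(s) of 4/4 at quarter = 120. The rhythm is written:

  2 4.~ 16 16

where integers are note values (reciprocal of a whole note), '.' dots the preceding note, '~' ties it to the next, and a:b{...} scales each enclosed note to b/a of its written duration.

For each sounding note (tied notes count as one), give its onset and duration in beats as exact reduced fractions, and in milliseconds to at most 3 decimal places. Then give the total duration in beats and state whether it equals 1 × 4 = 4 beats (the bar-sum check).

1) 0.0ms=0b +1000.0ms=2b
2) 1000.0ms=2b +875.0ms=7/4b
3) 1875.0ms=15/4b +125.0ms=1/4b
Σ=4b of 4 (120bpm 4/4) — PASS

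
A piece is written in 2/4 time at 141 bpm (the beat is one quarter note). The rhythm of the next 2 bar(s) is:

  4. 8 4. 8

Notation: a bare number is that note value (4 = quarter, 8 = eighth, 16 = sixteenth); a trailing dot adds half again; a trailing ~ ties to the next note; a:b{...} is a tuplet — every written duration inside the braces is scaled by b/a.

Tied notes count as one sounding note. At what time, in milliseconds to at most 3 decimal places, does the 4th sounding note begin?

note 4 onset = 7/2b = 1489.362ms

1. 0.0ms @ 0 + 638.298ms (3/2)
2. 638.298ms @ 3/2 + 212.766ms (1/2)
3. 851.064ms @ 2 + 638.298ms (3/2)
4. 1489.362ms @ 7/2 + 212.766ms (1/2)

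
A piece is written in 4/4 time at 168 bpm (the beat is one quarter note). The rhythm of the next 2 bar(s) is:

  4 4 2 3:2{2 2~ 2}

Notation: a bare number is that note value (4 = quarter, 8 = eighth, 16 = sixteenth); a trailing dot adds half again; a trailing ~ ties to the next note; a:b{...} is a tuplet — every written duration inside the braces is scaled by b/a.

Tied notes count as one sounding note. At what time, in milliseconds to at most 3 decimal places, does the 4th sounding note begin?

1. 0.0ms @ 0 + 357.143ms (1)
2. 357.143ms @ 1 + 357.143ms (1)
3. 714.286ms @ 2 + 714.286ms (2)
4. 1428.571ms @ 4 + 476.19ms (4/3)
5. 1904.762ms @ 16/3 + 952.381ms (8/3)

note 4 onset = 4b = 1428.571ms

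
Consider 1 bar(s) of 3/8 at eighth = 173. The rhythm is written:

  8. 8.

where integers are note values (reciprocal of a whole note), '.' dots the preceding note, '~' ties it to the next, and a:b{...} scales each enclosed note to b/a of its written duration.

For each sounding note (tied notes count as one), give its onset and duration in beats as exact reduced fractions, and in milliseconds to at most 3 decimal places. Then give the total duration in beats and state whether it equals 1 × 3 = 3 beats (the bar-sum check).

1) 0.0ms=0b +520.231ms=3/2b
2) 520.231ms=3/2b +520.231ms=3/2b
Σ=3b of 3 (173bpm 3/8) — PASS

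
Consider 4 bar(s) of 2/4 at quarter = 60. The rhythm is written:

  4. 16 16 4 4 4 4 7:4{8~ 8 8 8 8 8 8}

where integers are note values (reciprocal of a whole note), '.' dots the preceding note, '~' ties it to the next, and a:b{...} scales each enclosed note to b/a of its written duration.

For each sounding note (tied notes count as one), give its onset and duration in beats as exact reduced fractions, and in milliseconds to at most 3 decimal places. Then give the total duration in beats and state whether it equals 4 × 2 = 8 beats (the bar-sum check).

1) 0.0ms=0b +1500.0ms=3/2b
2) 1500.0ms=3/2b +250.0ms=1/4b
3) 1750.0ms=7/4b +250.0ms=1/4b
4) 2000.0ms=2b +1000.0ms=1b
5) 3000.0ms=3b +1000.0ms=1b
6) 4000.0ms=4b +1000.0ms=1b
7) 5000.0ms=5b +1000.0ms=1b
8) 6000.0ms=6b +571.429ms=4/7b
9) 6571.429ms=46/7b +285.714ms=2/7b
10) 6857.143ms=48/7b +285.714ms=2/7b
11) 7142.857ms=50/7b +285.714ms=2/7b
12) 7428.571ms=52/7b +285.714ms=2/7b
13) 7714.286ms=54/7b +285.714ms=2/7b
Σ=8b of 8 (60bpm 2/4) — PASS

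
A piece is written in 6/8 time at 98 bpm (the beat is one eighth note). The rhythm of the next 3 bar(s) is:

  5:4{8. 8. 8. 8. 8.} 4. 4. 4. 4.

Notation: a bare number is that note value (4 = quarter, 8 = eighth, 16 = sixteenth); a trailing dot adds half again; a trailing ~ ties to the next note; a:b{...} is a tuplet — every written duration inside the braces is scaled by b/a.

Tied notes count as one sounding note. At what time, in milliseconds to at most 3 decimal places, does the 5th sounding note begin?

note 5 onset = 24/5b = 2938.776ms

1. 0.0ms @ 0 + 734.694ms (6/5)
2. 734.694ms @ 6/5 + 734.694ms (6/5)
3. 1469.388ms @ 12/5 + 734.694ms (6/5)
4. 2204.082ms @ 18/5 + 734.694ms (6/5)
5. 2938.776ms @ 24/5 + 734.694ms (6/5)
6. 3673.469ms @ 6 + 1836.735ms (3)
7. 5510.204ms @ 9 + 1836.735ms (3)
8. 7346.939ms @ 12 + 1836.735ms (3)
9. 9183.673ms @ 15 + 1836.735ms (3)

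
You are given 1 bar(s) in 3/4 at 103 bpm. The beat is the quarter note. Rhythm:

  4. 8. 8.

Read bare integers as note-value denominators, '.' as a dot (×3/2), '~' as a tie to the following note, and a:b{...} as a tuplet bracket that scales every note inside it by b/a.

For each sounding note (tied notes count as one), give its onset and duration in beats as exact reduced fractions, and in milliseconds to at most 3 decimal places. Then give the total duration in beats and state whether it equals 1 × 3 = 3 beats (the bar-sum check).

1) 0.0ms=0b +873.786ms=3/2b
2) 873.786ms=3/2b +436.893ms=3/4b
3) 1310.68ms=9/4b +436.893ms=3/4b
Σ=3b of 3 (103bpm 3/4) — PASS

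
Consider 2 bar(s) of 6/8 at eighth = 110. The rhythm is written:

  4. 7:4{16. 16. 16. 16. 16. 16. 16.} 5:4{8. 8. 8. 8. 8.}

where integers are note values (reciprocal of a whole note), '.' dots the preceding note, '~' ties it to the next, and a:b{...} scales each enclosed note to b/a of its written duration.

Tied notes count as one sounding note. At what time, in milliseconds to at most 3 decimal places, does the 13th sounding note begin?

1. 0.0ms @ 0 + 1636.364ms (3)
2. 1636.364ms @ 3 + 233.766ms (3/7)
3. 1870.13ms @ 24/7 + 233.766ms (3/7)
4. 2103.896ms @ 27/7 + 233.766ms (3/7)
5. 2337.662ms @ 30/7 + 233.766ms (3/7)
6. 2571.429ms @ 33/7 + 233.766ms (3/7)
7. 2805.195ms @ 36/7 + 233.766ms (3/7)
8. 3038.961ms @ 39/7 + 233.766ms (3/7)
9. 3272.727ms @ 6 + 654.545ms (6/5)
10. 3927.273ms @ 36/5 + 654.545ms (6/5)
11. 4581.818ms @ 42/5 + 654.545ms (6/5)
12. 5236.364ms @ 48/5 + 654.545ms (6/5)
13. 5890.909ms @ 54/5 + 654.545ms (6/5)

note 13 onset = 54/5b = 5890.909ms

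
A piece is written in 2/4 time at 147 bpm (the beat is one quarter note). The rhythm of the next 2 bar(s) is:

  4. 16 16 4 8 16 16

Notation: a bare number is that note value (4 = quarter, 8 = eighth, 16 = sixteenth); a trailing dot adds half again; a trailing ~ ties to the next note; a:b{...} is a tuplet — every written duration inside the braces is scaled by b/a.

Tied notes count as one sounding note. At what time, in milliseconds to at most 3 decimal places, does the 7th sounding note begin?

note 7 onset = 15/4b = 1530.612ms

1. 0.0ms @ 0 + 612.245ms (3/2)
2. 612.245ms @ 3/2 + 102.041ms (1/4)
3. 714.286ms @ 7/4 + 102.041ms (1/4)
4. 816.327ms @ 2 + 408.163ms (1)
5. 1224.49ms @ 3 + 204.082ms (1/2)
6. 1428.571ms @ 7/2 + 102.041ms (1/4)
7. 1530.612ms @ 15/4 + 102.041ms (1/4)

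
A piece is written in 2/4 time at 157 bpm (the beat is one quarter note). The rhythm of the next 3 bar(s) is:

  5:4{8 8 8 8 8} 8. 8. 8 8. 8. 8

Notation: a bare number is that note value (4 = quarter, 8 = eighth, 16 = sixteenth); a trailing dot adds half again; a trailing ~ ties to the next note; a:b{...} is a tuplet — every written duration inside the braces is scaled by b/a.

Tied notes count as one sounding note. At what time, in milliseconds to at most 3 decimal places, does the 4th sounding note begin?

1. 0.0ms @ 0 + 152.866ms (2/5)
2. 152.866ms @ 2/5 + 152.866ms (2/5)
3. 305.732ms @ 4/5 + 152.866ms (2/5)
4. 458.599ms @ 6/5 + 152.866ms (2/5)
5. 611.465ms @ 8/5 + 152.866ms (2/5)
6. 764.331ms @ 2 + 286.624ms (3/4)
7. 1050.955ms @ 11/4 + 286.624ms (3/4)
8. 1337.58ms @ 7/2 + 191.083ms (1/2)
9. 1528.662ms @ 4 + 286.624ms (3/4)
10. 1815.287ms @ 19/4 + 286.624ms (3/4)
11. 2101.911ms @ 11/2 + 191.083ms (1/2)

note 4 onset = 6/5b = 458.599ms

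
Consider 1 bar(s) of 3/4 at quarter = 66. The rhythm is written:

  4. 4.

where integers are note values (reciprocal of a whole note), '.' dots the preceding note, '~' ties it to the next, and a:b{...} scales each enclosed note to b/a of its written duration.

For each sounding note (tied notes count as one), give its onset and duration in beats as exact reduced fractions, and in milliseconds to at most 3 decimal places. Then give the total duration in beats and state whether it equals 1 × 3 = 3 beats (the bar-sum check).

1) 0.0ms=0b +1363.636ms=3/2b
2) 1363.636ms=3/2b +1363.636ms=3/2b
Σ=3b of 3 (66bpm 3/4) — PASS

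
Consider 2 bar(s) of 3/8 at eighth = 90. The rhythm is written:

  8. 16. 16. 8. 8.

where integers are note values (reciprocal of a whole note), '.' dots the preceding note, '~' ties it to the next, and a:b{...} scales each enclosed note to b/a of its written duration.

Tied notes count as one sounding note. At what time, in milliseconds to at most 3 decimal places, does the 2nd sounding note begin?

note 2 onset = 3/2b = 1000.0ms

1. 0.0ms @ 0 + 1000.0ms (3/2)
2. 1000.0ms @ 3/2 + 500.0ms (3/4)
3. 1500.0ms @ 9/4 + 500.0ms (3/4)
4. 2000.0ms @ 3 + 1000.0ms (3/2)
5. 3000.0ms @ 9/2 + 1000.0ms (3/2)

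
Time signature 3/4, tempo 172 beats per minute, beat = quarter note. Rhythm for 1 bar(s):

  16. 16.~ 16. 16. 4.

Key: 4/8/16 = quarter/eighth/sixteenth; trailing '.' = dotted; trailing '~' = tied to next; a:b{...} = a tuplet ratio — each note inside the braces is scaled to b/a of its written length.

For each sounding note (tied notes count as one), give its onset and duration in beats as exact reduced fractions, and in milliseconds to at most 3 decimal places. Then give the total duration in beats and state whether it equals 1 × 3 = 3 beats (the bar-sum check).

1) 0.0ms=0b +130.814ms=3/8b
2) 130.814ms=3/8b +261.628ms=3/4b
3) 392.442ms=9/8b +130.814ms=3/8b
4) 523.256ms=3/2b +523.256ms=3/2b
Σ=3b of 3 (172bpm 3/4) — PASS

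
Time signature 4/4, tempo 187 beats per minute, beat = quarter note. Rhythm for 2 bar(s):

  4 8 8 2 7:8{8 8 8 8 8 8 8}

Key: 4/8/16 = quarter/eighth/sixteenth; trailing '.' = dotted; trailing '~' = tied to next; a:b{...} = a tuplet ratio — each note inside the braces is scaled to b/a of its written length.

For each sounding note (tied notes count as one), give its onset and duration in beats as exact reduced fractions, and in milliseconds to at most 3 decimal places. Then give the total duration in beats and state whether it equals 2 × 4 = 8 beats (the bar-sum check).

1) 0.0ms=0b +320.856ms=1b
2) 320.856ms=1b +160.428ms=1/2b
3) 481.283ms=3/2b +160.428ms=1/2b
4) 641.711ms=2b +641.711ms=2b
5) 1283.422ms=4b +183.346ms=4/7b
6) 1466.769ms=32/7b +183.346ms=4/7b
7) 1650.115ms=36/7b +183.346ms=4/7b
8) 1833.461ms=40/7b +183.346ms=4/7b
9) 2016.807ms=44/7b +183.346ms=4/7b
10) 2200.153ms=48/7b +183.346ms=4/7b
11) 2383.499ms=52/7b +183.346ms=4/7b
Σ=8b of 8 (187bpm 4/4) — PASS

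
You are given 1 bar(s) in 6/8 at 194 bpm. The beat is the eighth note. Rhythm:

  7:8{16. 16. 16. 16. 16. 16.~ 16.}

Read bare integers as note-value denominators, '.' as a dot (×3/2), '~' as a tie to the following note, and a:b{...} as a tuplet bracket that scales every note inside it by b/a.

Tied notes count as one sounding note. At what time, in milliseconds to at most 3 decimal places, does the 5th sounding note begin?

note 5 onset = 24/7b = 1060.383ms

1. 0.0ms @ 0 + 265.096ms (6/7)
2. 265.096ms @ 6/7 + 265.096ms (6/7)
3. 530.191ms @ 12/7 + 265.096ms (6/7)
4. 795.287ms @ 18/7 + 265.096ms (6/7)
5. 1060.383ms @ 24/7 + 265.096ms (6/7)
6. 1325.479ms @ 30/7 + 530.191ms (12/7)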